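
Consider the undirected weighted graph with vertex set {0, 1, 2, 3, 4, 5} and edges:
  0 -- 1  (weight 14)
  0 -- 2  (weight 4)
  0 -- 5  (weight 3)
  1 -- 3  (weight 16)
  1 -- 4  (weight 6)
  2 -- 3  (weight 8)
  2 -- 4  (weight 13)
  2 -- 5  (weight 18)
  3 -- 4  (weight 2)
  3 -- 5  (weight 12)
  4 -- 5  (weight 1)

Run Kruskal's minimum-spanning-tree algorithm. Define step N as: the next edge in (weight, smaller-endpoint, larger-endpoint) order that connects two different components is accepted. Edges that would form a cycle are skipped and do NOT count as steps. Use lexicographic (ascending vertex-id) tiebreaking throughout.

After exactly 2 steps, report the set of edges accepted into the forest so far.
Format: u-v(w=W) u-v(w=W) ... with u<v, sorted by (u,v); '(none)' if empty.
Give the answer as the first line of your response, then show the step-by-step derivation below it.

3-4(w=2) 4-5(w=1)

step 1: add edge 4-5 (w=1); MST = {4-5(w=1)}
step 2: add edge 3-4 (w=2); MST = {3-4(w=2) 4-5(w=1)}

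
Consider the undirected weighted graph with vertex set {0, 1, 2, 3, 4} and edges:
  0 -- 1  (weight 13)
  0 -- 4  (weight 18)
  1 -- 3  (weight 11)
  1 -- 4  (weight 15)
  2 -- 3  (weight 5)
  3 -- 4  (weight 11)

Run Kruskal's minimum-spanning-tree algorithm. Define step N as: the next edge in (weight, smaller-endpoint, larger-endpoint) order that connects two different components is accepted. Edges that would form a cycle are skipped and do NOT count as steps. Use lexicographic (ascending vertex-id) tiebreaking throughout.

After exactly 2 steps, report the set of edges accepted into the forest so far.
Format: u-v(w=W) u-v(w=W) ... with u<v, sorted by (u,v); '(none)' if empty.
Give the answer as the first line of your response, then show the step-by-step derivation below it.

1-3(w=11) 2-3(w=5)

step 1: add edge 2-3 (w=5); MST = {2-3(w=5)}
step 2: add edge 1-3 (w=11); MST = {1-3(w=11) 2-3(w=5)}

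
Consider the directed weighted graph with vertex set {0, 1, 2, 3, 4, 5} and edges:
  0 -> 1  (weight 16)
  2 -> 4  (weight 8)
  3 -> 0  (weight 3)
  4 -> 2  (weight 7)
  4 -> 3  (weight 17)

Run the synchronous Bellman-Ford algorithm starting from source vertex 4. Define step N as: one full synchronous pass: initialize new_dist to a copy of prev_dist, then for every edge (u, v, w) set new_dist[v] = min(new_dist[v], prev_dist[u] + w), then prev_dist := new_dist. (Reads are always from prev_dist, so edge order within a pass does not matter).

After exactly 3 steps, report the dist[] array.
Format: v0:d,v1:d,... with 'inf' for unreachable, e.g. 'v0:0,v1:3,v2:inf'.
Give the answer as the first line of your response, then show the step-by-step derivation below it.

v0:20,v1:36,v2:7,v3:17,v4:0,v5:inf

step 1: dist = v0:inf,v1:inf,v2:7,v3:17,v4:0,v5:inf
step 2: dist = v0:20,v1:inf,v2:7,v3:17,v4:0,v5:inf
step 3: dist = v0:20,v1:36,v2:7,v3:17,v4:0,v5:inf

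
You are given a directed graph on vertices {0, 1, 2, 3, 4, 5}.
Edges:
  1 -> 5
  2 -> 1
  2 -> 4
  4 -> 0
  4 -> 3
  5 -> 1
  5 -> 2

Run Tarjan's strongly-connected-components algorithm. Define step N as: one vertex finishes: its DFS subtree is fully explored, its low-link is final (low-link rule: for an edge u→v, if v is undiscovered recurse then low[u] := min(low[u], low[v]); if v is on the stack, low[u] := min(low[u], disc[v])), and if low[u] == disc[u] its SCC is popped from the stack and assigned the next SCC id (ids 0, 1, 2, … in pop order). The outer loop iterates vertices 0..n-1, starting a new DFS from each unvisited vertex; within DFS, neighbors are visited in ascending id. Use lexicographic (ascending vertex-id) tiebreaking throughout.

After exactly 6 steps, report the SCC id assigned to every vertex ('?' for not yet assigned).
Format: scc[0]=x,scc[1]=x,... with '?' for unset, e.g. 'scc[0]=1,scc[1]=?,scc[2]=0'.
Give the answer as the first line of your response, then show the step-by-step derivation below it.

scc[0]=0,scc[1]=3,scc[2]=3,scc[3]=1,scc[4]=2,scc[5]=3

step 1: low=(low[0]=0,low[1]=?,low[2]=?,low[3]=?,low[4]=?,low[5]=?); scc=(scc[0]=0,scc[1]=?,scc[2]=?,scc[3]=?,scc[4]=?,scc[5]=?)
step 2: low=(low[0]=0,low[1]=1,low[2]=1,low[3]=5,low[4]=4,low[5]=1); scc=(scc[0]=0,scc[1]=?,scc[2]=?,scc[3]=1,scc[4]=?,scc[5]=?)
step 3: low=(low[0]=0,low[1]=1,low[2]=1,low[3]=5,low[4]=4,low[5]=1); scc=(scc[0]=0,scc[1]=?,scc[2]=?,scc[3]=1,scc[4]=2,scc[5]=?)
step 4: low=(low[0]=0,low[1]=1,low[2]=1,low[3]=5,low[4]=4,low[5]=1); scc=(scc[0]=0,scc[1]=?,scc[2]=?,scc[3]=1,scc[4]=2,scc[5]=?)
step 5: low=(low[0]=0,low[1]=1,low[2]=1,low[3]=5,low[4]=4,low[5]=1); scc=(scc[0]=0,scc[1]=?,scc[2]=?,scc[3]=1,scc[4]=2,scc[5]=?)
step 6: low=(low[0]=0,low[1]=1,low[2]=1,low[3]=5,low[4]=4,low[5]=1); scc=(scc[0]=0,scc[1]=3,scc[2]=3,scc[3]=1,scc[4]=2,scc[5]=3)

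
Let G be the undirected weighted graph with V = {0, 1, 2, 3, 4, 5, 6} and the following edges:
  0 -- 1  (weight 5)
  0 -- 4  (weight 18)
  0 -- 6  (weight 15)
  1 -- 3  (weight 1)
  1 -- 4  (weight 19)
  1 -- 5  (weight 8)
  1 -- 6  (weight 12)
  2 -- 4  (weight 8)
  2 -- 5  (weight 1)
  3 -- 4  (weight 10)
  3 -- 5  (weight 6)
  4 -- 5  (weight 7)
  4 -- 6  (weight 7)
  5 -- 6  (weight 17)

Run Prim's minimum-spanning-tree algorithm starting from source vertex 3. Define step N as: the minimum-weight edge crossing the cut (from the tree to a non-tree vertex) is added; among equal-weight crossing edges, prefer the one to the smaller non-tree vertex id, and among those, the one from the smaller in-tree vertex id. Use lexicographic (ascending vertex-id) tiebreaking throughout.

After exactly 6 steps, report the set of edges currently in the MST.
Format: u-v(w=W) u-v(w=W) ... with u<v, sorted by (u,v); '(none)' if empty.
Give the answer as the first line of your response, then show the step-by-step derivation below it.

0-1(w=5) 1-3(w=1) 2-5(w=1) 3-5(w=6) 4-5(w=7) 4-6(w=7)

step 1: add edge 1-3 (w=1); MST = {1-3(w=1)}
step 2: add edge 0-1 (w=5); MST = {0-1(w=5) 1-3(w=1)}
step 3: add edge 3-5 (w=6); MST = {0-1(w=5) 1-3(w=1) 3-5(w=6)}
step 4: add edge 2-5 (w=1); MST = {0-1(w=5) 1-3(w=1) 2-5(w=1) 3-5(w=6)}
step 5: add edge 4-5 (w=7); MST = {0-1(w=5) 1-3(w=1) 2-5(w=1) 3-5(w=6) 4-5(w=7)}
step 6: add edge 4-6 (w=7); MST = {0-1(w=5) 1-3(w=1) 2-5(w=1) 3-5(w=6) 4-5(w=7) 4-6(w=7)}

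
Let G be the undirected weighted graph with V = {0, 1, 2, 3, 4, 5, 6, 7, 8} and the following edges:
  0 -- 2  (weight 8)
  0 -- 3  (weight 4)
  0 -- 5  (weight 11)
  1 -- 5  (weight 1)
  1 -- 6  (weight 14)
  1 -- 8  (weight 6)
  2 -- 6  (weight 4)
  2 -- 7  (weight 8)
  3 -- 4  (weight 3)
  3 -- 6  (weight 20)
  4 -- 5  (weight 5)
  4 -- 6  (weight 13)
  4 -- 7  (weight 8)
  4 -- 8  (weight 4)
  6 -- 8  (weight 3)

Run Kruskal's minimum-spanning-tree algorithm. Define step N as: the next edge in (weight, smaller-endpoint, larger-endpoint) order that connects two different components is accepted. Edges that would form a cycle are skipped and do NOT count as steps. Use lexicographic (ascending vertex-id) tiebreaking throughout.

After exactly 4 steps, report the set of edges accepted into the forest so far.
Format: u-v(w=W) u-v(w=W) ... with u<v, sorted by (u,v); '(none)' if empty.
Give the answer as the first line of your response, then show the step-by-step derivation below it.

0-3(w=4) 1-5(w=1) 3-4(w=3) 6-8(w=3)

step 1: add edge 1-5 (w=1); MST = {1-5(w=1)}
step 2: add edge 3-4 (w=3); MST = {1-5(w=1) 3-4(w=3)}
step 3: add edge 6-8 (w=3); MST = {1-5(w=1) 3-4(w=3) 6-8(w=3)}
step 4: add edge 0-3 (w=4); MST = {0-3(w=4) 1-5(w=1) 3-4(w=3) 6-8(w=3)}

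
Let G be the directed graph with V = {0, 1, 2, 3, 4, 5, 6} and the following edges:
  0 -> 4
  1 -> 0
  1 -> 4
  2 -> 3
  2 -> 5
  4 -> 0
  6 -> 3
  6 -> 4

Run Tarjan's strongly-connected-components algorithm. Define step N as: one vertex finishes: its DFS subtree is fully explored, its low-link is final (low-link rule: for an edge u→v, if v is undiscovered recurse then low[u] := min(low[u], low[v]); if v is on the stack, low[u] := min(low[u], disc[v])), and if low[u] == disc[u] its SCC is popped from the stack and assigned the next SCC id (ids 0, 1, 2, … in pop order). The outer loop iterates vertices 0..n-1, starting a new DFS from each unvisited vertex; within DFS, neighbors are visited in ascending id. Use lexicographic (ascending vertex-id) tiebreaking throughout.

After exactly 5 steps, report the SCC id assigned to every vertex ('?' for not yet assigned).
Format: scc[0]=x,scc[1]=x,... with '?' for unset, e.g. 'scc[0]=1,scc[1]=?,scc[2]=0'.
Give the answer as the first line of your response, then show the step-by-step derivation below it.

scc[0]=0,scc[1]=1,scc[2]=?,scc[3]=2,scc[4]=0,scc[5]=3,scc[6]=?

step 1: low=(low[0]=0,low[1]=?,low[2]=?,low[3]=?,low[4]=0,low[5]=?,low[6]=?); scc=(scc[0]=?,scc[1]=?,scc[2]=?,scc[3]=?,scc[4]=?,scc[5]=?,scc[6]=?)
step 2: low=(low[0]=0,low[1]=?,low[2]=?,low[3]=?,low[4]=0,low[5]=?,low[6]=?); scc=(scc[0]=0,scc[1]=?,scc[2]=?,scc[3]=?,scc[4]=0,scc[5]=?,scc[6]=?)
step 3: low=(low[0]=0,low[1]=2,low[2]=?,low[3]=?,low[4]=0,low[5]=?,low[6]=?); scc=(scc[0]=0,scc[1]=1,scc[2]=?,scc[3]=?,scc[4]=0,scc[5]=?,scc[6]=?)
step 4: low=(low[0]=0,low[1]=2,low[2]=3,low[3]=4,low[4]=0,low[5]=?,low[6]=?); scc=(scc[0]=0,scc[1]=1,scc[2]=?,scc[3]=2,scc[4]=0,scc[5]=?,scc[6]=?)
step 5: low=(low[0]=0,low[1]=2,low[2]=3,low[3]=4,low[4]=0,low[5]=5,low[6]=?); scc=(scc[0]=0,scc[1]=1,scc[2]=?,scc[3]=2,scc[4]=0,scc[5]=3,scc[6]=?)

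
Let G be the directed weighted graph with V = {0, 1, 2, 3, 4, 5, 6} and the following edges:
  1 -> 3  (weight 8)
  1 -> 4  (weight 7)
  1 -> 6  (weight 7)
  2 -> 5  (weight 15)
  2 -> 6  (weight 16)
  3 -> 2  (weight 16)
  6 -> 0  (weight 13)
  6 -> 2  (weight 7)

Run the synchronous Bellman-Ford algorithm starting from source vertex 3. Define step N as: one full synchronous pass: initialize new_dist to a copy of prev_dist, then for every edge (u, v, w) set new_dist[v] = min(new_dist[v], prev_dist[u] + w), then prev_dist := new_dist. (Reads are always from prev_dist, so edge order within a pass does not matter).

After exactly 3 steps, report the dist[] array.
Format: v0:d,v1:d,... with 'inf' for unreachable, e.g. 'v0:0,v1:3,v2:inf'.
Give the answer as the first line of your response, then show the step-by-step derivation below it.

v0:45,v1:inf,v2:16,v3:0,v4:inf,v5:31,v6:32

step 1: dist = v0:inf,v1:inf,v2:16,v3:0,v4:inf,v5:inf,v6:inf
step 2: dist = v0:inf,v1:inf,v2:16,v3:0,v4:inf,v5:31,v6:32
step 3: dist = v0:45,v1:inf,v2:16,v3:0,v4:inf,v5:31,v6:32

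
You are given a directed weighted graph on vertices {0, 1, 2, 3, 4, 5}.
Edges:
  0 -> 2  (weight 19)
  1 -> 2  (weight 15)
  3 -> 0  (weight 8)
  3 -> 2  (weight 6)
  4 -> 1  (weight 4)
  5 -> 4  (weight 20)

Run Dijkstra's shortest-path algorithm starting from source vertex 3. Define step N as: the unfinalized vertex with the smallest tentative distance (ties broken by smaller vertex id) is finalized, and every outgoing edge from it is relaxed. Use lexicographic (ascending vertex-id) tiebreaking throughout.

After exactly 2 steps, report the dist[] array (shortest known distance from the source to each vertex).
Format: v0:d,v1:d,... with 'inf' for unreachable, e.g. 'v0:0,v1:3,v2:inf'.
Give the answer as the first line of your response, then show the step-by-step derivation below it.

v0:8,v1:inf,v2:6,v3:0,v4:inf,v5:inf

step 1: dist = v0:8,v1:inf,v2:6,v3:0,v4:inf,v5:inf
step 2: dist = v0:8,v1:inf,v2:6,v3:0,v4:inf,v5:inf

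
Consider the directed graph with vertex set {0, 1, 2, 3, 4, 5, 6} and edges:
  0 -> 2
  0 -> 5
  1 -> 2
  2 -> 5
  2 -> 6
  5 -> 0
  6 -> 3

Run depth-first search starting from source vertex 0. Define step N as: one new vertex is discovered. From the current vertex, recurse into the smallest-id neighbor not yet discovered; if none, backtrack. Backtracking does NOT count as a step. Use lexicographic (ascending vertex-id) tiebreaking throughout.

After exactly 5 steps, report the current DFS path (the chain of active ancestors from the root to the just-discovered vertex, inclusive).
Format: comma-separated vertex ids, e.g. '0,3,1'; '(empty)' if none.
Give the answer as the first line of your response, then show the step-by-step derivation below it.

0,2,6,3

step 1: discover 0; path=0; order=0
step 2: discover 2; path=0>2; order=0,2
step 3: discover 5; path=0>2>5; order=0,2,5
step 4: discover 6; path=0>2>6; order=0,2,5,6
step 5: discover 3; path=0>2>6>3; order=0,2,5,6,3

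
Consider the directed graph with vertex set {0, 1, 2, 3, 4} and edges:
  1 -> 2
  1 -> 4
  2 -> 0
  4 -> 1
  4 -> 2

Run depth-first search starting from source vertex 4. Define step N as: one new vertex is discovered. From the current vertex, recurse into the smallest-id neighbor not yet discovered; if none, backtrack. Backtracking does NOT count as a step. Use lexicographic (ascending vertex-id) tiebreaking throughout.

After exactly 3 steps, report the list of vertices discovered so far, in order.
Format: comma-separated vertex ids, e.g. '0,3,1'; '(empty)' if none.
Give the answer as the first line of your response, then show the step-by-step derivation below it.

4,1,2

step 1: discover 4; path=4; order=4
step 2: discover 1; path=4>1; order=4,1
step 3: discover 2; path=4>1>2; order=4,1,2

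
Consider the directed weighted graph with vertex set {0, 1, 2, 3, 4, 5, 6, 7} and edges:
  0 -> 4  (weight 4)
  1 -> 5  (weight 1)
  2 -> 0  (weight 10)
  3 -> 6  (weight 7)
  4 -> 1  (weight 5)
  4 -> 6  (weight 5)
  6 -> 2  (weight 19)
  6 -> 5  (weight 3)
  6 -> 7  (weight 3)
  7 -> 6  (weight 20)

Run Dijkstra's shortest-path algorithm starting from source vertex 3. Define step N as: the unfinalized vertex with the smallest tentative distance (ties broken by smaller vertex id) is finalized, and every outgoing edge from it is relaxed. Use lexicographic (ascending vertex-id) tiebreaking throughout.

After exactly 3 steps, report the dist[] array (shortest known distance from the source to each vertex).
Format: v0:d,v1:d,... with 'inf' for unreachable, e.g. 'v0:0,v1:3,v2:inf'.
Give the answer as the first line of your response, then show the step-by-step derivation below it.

v0:inf,v1:inf,v2:26,v3:0,v4:inf,v5:10,v6:7,v7:10

step 1: dist = v0:inf,v1:inf,v2:inf,v3:0,v4:inf,v5:inf,v6:7,v7:inf
step 2: dist = v0:inf,v1:inf,v2:26,v3:0,v4:inf,v5:10,v6:7,v7:10
step 3: dist = v0:inf,v1:inf,v2:26,v3:0,v4:inf,v5:10,v6:7,v7:10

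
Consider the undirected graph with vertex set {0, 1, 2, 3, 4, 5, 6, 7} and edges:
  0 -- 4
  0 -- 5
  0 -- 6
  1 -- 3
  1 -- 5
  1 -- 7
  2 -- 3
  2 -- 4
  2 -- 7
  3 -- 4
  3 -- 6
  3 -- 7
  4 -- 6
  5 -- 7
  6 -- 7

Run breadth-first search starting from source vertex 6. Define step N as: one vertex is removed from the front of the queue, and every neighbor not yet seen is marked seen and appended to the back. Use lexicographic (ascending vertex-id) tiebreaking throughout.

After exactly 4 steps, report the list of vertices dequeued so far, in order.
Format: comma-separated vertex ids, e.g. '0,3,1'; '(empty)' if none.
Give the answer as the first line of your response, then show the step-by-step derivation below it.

6,0,3,4

step 1: dequeue 6; queue=[0,3,4,7]; order=6
step 2: dequeue 0; queue=[3,4,7,5]; order=6,0
step 3: dequeue 3; queue=[4,7,5,1,2]; order=6,0,3
step 4: dequeue 4; queue=[7,5,1,2]; order=6,0,3,4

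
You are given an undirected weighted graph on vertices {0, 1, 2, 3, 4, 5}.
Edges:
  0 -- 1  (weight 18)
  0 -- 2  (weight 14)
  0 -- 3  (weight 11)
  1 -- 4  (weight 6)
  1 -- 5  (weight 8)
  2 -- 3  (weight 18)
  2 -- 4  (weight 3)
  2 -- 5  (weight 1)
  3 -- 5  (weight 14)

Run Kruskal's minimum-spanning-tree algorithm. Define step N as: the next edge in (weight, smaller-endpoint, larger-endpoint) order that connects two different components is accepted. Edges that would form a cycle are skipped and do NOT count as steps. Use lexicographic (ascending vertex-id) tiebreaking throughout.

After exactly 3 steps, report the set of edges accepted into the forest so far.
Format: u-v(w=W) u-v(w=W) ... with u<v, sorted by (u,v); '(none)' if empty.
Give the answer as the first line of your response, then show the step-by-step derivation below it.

1-4(w=6) 2-4(w=3) 2-5(w=1)

step 1: add edge 2-5 (w=1); MST = {2-5(w=1)}
step 2: add edge 2-4 (w=3); MST = {2-4(w=3) 2-5(w=1)}
step 3: add edge 1-4 (w=6); MST = {1-4(w=6) 2-4(w=3) 2-5(w=1)}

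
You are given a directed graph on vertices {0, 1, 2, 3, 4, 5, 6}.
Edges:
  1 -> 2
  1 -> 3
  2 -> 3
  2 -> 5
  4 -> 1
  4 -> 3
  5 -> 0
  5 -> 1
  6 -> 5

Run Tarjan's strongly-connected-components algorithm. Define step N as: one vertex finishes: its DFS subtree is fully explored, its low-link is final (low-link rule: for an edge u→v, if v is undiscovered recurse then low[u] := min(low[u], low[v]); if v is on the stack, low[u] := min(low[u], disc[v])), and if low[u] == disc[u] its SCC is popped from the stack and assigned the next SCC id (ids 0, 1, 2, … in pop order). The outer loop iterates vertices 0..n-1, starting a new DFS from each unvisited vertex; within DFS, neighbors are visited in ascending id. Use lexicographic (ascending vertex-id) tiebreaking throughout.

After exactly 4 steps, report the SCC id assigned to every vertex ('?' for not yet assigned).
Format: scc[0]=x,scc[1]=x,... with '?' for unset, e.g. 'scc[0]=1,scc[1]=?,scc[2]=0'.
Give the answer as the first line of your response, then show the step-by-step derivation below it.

scc[0]=0,scc[1]=?,scc[2]=?,scc[3]=1,scc[4]=?,scc[5]=?,scc[6]=?

step 1: low=(low[0]=0,low[1]=?,low[2]=?,low[3]=?,low[4]=?,low[5]=?,low[6]=?); scc=(scc[0]=0,scc[1]=?,scc[2]=?,scc[3]=?,scc[4]=?,scc[5]=?,scc[6]=?)
step 2: low=(low[0]=0,low[1]=1,low[2]=2,low[3]=3,low[4]=?,low[5]=?,low[6]=?); scc=(scc[0]=0,scc[1]=?,scc[2]=?,scc[3]=1,scc[4]=?,scc[5]=?,scc[6]=?)
step 3: low=(low[0]=0,low[1]=1,low[2]=2,low[3]=3,low[4]=?,low[5]=1,low[6]=?); scc=(scc[0]=0,scc[1]=?,scc[2]=?,scc[3]=1,scc[4]=?,scc[5]=?,scc[6]=?)
step 4: low=(low[0]=0,low[1]=1,low[2]=1,low[3]=3,low[4]=?,low[5]=1,low[6]=?); scc=(scc[0]=0,scc[1]=?,scc[2]=?,scc[3]=1,scc[4]=?,scc[5]=?,scc[6]=?)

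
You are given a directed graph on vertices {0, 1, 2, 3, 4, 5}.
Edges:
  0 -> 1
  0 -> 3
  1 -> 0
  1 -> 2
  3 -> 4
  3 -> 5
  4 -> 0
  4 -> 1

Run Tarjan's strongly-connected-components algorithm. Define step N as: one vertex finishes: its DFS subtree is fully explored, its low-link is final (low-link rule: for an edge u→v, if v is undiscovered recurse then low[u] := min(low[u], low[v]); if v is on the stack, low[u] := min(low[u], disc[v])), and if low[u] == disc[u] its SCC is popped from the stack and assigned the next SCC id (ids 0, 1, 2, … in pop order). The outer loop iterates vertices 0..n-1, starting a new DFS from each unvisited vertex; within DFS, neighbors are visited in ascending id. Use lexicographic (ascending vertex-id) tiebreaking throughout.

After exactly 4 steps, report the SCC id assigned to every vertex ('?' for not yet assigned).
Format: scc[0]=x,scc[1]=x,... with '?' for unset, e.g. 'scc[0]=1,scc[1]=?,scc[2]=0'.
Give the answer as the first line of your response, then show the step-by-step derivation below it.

scc[0]=?,scc[1]=?,scc[2]=0,scc[3]=?,scc[4]=?,scc[5]=1

step 1: low=(low[0]=0,low[1]=0,low[2]=2,low[3]=?,low[4]=?,low[5]=?); scc=(scc[0]=?,scc[1]=?,scc[2]=0,scc[3]=?,scc[4]=?,scc[5]=?)
step 2: low=(low[0]=0,low[1]=0,low[2]=2,low[3]=?,low[4]=?,low[5]=?); scc=(scc[0]=?,scc[1]=?,scc[2]=0,scc[3]=?,scc[4]=?,scc[5]=?)
step 3: low=(low[0]=0,low[1]=0,low[2]=2,low[3]=3,low[4]=0,low[5]=?); scc=(scc[0]=?,scc[1]=?,scc[2]=0,scc[3]=?,scc[4]=?,scc[5]=?)
step 4: low=(low[0]=0,low[1]=0,low[2]=2,low[3]=0,low[4]=0,low[5]=5); scc=(scc[0]=?,scc[1]=?,scc[2]=0,scc[3]=?,scc[4]=?,scc[5]=1)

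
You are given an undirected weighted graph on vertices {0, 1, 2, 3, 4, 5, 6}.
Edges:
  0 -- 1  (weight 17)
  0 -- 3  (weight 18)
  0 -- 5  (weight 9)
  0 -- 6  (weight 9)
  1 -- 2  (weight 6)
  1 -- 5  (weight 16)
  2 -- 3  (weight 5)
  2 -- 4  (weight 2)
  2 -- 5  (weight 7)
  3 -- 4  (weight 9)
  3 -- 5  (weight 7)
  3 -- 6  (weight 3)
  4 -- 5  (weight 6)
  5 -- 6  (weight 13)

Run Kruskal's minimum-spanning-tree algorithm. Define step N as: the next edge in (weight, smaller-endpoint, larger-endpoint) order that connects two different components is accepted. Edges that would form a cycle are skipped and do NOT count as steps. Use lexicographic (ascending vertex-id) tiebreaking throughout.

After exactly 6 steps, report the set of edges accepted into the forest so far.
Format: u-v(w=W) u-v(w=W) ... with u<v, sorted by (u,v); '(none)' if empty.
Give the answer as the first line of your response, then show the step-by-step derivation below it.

0-5(w=9) 1-2(w=6) 2-3(w=5) 2-4(w=2) 3-6(w=3) 4-5(w=6)

step 1: add edge 2-4 (w=2); MST = {2-4(w=2)}
step 2: add edge 3-6 (w=3); MST = {2-4(w=2) 3-6(w=3)}
step 3: add edge 2-3 (w=5); MST = {2-3(w=5) 2-4(w=2) 3-6(w=3)}
step 4: add edge 1-2 (w=6); MST = {1-2(w=6) 2-3(w=5) 2-4(w=2) 3-6(w=3)}
step 5: add edge 4-5 (w=6); MST = {1-2(w=6) 2-3(w=5) 2-4(w=2) 3-6(w=3) 4-5(w=6)}
step 6: add edge 0-5 (w=9); MST = {0-5(w=9) 1-2(w=6) 2-3(w=5) 2-4(w=2) 3-6(w=3) 4-5(w=6)}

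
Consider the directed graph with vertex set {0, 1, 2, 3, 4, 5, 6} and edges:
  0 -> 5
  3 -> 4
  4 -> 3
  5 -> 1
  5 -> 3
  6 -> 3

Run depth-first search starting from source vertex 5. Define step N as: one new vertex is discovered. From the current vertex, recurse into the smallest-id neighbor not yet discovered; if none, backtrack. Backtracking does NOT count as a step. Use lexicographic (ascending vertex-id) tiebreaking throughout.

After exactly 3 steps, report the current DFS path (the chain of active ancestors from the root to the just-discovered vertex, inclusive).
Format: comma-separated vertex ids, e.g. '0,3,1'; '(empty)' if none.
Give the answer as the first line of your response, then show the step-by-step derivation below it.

5,3

step 1: discover 5; path=5; order=5
step 2: discover 1; path=5>1; order=5,1
step 3: discover 3; path=5>3; order=5,1,3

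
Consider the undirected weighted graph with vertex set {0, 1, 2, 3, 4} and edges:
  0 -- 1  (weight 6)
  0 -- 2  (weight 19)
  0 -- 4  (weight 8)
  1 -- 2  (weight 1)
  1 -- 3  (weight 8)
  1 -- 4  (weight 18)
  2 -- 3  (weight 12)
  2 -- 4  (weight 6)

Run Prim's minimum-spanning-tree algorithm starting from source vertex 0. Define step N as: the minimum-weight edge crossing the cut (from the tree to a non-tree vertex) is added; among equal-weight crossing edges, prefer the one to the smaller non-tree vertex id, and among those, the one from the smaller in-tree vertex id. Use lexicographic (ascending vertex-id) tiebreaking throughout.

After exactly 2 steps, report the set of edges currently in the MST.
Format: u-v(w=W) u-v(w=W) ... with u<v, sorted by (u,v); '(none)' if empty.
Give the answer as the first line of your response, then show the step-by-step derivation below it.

0-1(w=6) 1-2(w=1)

step 1: add edge 0-1 (w=6); MST = {0-1(w=6)}
step 2: add edge 1-2 (w=1); MST = {0-1(w=6) 1-2(w=1)}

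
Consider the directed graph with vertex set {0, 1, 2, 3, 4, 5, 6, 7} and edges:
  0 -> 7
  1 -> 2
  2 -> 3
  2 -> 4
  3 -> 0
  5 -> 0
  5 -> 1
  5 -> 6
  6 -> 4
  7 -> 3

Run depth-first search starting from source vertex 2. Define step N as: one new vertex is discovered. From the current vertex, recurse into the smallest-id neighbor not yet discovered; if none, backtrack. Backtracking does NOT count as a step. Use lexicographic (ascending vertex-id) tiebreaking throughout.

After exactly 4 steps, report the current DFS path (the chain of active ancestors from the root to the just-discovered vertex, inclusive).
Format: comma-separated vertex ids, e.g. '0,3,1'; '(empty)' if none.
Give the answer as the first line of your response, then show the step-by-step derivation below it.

2,3,0,7

step 1: discover 2; path=2; order=2
step 2: discover 3; path=2>3; order=2,3
step 3: discover 0; path=2>3>0; order=2,3,0
step 4: discover 7; path=2>3>0>7; order=2,3,0,7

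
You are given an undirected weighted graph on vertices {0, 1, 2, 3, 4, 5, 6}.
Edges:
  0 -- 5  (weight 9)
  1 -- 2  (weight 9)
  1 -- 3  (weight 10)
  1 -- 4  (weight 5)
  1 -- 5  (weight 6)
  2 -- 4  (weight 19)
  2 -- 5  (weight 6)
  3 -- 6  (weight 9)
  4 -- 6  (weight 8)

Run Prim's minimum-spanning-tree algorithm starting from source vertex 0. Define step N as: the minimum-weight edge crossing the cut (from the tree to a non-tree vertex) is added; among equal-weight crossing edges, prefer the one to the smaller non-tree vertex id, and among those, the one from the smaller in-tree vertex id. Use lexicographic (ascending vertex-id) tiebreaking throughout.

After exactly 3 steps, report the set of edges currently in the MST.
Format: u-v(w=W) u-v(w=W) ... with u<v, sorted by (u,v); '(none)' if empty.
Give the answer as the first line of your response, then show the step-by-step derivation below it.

0-5(w=9) 1-4(w=5) 1-5(w=6)

step 1: add edge 0-5 (w=9); MST = {0-5(w=9)}
step 2: add edge 1-5 (w=6); MST = {0-5(w=9) 1-5(w=6)}
step 3: add edge 1-4 (w=5); MST = {0-5(w=9) 1-4(w=5) 1-5(w=6)}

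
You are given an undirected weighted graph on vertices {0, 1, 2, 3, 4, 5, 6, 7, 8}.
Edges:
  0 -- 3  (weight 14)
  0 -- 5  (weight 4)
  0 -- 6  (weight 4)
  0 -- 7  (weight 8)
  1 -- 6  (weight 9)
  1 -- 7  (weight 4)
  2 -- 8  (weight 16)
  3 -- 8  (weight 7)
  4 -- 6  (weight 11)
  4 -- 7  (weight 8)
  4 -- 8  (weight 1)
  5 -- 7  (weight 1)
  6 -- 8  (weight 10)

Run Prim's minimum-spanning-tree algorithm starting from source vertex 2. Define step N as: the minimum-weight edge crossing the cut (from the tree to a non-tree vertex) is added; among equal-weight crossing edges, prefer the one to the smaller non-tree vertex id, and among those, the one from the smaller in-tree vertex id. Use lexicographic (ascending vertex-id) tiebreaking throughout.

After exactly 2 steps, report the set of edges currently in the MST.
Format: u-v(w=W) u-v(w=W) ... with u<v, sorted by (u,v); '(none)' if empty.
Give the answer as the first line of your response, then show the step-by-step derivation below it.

2-8(w=16) 4-8(w=1)

step 1: add edge 2-8 (w=16); MST = {2-8(w=16)}
step 2: add edge 4-8 (w=1); MST = {2-8(w=16) 4-8(w=1)}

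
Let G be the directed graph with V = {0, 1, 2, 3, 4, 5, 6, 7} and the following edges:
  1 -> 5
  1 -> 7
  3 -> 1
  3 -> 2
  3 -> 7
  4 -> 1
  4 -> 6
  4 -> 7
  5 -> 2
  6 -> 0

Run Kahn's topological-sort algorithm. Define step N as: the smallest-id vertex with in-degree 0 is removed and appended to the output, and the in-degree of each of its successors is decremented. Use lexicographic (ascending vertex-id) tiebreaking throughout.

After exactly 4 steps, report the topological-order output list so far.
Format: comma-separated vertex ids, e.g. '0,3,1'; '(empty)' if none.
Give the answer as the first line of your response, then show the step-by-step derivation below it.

3,4,1,5

step 1: output 3; order=[3]; indeg=(1,1,1,0,0,1,1,2)
step 2: output 4; order=[3,4]; indeg=(1,0,1,0,0,1,0,1)
step 3: output 1; order=[3,4,1]; indeg=(1,0,1,0,0,0,0,0)
step 4: output 5; order=[3,4,1,5]; indeg=(1,0,0,0,0,0,0,0)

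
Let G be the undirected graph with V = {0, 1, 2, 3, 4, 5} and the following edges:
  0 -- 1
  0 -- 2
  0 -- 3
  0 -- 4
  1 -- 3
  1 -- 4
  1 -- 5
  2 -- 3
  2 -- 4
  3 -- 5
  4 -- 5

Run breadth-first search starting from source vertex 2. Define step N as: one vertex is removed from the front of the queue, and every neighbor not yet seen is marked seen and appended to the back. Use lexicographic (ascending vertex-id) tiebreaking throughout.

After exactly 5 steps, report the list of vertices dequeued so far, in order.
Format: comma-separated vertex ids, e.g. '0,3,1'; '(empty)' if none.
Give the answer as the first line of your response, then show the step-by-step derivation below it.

2,0,3,4,1

step 1: dequeue 2; queue=[0,3,4]; order=2
step 2: dequeue 0; queue=[3,4,1]; order=2,0
step 3: dequeue 3; queue=[4,1,5]; order=2,0,3
step 4: dequeue 4; queue=[1,5]; order=2,0,3,4
step 5: dequeue 1; queue=[5]; order=2,0,3,4,1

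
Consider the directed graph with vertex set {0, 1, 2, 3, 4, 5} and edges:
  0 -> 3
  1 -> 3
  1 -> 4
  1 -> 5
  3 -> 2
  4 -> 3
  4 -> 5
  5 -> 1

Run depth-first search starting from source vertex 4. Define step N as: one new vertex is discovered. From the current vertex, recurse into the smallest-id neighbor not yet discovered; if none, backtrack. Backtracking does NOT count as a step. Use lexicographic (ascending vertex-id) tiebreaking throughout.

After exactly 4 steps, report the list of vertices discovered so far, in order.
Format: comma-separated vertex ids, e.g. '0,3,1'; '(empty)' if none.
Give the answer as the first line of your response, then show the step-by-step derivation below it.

4,3,2,5

step 1: discover 4; path=4; order=4
step 2: discover 3; path=4>3; order=4,3
step 3: discover 2; path=4>3>2; order=4,3,2
step 4: discover 5; path=4>5; order=4,3,2,5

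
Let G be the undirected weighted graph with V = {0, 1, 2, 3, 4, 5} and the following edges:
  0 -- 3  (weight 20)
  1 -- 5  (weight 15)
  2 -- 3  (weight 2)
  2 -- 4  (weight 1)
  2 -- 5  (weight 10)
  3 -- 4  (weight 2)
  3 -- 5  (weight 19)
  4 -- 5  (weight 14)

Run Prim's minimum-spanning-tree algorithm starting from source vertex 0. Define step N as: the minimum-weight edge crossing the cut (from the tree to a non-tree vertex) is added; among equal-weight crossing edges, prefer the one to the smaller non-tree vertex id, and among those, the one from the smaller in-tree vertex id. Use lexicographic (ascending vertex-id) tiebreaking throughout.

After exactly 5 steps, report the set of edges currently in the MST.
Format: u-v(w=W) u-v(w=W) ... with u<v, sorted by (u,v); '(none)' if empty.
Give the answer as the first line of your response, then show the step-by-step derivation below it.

0-3(w=20) 1-5(w=15) 2-3(w=2) 2-4(w=1) 2-5(w=10)

step 1: add edge 0-3 (w=20); MST = {0-3(w=20)}
step 2: add edge 2-3 (w=2); MST = {0-3(w=20) 2-3(w=2)}
step 3: add edge 2-4 (w=1); MST = {0-3(w=20) 2-3(w=2) 2-4(w=1)}
step 4: add edge 2-5 (w=10); MST = {0-3(w=20) 2-3(w=2) 2-4(w=1) 2-5(w=10)}
step 5: add edge 1-5 (w=15); MST = {0-3(w=20) 1-5(w=15) 2-3(w=2) 2-4(w=1) 2-5(w=10)}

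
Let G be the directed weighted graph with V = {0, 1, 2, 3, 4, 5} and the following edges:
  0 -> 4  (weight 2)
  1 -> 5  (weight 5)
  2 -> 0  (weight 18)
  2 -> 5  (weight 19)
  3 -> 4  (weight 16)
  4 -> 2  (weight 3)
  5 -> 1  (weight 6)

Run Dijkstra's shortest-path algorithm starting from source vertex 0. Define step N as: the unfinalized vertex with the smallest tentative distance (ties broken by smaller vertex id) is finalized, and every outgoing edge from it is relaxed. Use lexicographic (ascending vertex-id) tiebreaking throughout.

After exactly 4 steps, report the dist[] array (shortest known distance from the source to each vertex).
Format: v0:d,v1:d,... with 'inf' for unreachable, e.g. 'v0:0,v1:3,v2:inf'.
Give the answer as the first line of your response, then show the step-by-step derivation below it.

v0:0,v1:30,v2:5,v3:inf,v4:2,v5:24

step 1: dist = v0:0,v1:inf,v2:inf,v3:inf,v4:2,v5:inf
step 2: dist = v0:0,v1:inf,v2:5,v3:inf,v4:2,v5:inf
step 3: dist = v0:0,v1:inf,v2:5,v3:inf,v4:2,v5:24
step 4: dist = v0:0,v1:30,v2:5,v3:inf,v4:2,v5:24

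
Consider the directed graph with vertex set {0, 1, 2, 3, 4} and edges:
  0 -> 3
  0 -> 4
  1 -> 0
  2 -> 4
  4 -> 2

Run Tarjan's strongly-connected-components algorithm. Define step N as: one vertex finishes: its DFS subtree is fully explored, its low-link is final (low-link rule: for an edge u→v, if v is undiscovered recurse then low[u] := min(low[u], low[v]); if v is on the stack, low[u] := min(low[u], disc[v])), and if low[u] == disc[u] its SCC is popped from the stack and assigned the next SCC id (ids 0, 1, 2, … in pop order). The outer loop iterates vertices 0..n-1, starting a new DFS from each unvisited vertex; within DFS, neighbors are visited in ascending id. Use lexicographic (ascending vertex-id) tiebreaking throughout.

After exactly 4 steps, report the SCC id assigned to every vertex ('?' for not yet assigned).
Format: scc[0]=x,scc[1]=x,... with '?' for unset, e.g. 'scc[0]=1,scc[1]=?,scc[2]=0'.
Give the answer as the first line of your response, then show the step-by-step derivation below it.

scc[0]=2,scc[1]=?,scc[2]=1,scc[3]=0,scc[4]=1

step 1: low=(low[0]=0,low[1]=?,low[2]=?,low[3]=1,low[4]=?); scc=(scc[0]=?,scc[1]=?,scc[2]=?,scc[3]=0,scc[4]=?)
step 2: low=(low[0]=0,low[1]=?,low[2]=2,low[3]=1,low[4]=2); scc=(scc[0]=?,scc[1]=?,scc[2]=?,scc[3]=0,scc[4]=?)
step 3: low=(low[0]=0,low[1]=?,low[2]=2,low[3]=1,low[4]=2); scc=(scc[0]=?,scc[1]=?,scc[2]=1,scc[3]=0,scc[4]=1)
step 4: low=(low[0]=0,low[1]=?,low[2]=2,low[3]=1,low[4]=2); scc=(scc[0]=2,scc[1]=?,scc[2]=1,scc[3]=0,scc[4]=1)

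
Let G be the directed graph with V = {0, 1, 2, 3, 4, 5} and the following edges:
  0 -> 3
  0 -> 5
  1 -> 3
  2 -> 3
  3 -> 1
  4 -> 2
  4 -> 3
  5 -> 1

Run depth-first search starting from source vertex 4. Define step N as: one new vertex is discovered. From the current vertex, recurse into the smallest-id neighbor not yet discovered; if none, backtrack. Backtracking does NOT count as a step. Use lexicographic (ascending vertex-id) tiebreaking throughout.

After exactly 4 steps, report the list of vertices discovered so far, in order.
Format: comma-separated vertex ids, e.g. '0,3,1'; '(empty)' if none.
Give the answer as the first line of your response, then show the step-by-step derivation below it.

4,2,3,1

step 1: discover 4; path=4; order=4
step 2: discover 2; path=4>2; order=4,2
step 3: discover 3; path=4>2>3; order=4,2,3
step 4: discover 1; path=4>2>3>1; order=4,2,3,1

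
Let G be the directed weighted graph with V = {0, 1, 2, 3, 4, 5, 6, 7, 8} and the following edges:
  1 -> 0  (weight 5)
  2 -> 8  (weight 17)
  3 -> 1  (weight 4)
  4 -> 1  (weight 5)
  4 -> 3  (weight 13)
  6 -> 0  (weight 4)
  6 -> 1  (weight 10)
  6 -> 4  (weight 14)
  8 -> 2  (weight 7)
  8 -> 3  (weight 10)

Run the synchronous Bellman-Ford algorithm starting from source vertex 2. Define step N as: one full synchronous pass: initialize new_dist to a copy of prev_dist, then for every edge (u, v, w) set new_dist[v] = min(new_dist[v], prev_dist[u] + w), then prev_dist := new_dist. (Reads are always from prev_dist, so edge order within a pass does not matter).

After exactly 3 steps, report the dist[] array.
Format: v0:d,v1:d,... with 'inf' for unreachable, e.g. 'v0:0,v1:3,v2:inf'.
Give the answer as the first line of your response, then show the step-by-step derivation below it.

v0:inf,v1:31,v2:0,v3:27,v4:inf,v5:inf,v6:inf,v7:inf,v8:17

step 1: dist = v0:inf,v1:inf,v2:0,v3:inf,v4:inf,v5:inf,v6:inf,v7:inf,v8:17
step 2: dist = v0:inf,v1:inf,v2:0,v3:27,v4:inf,v5:inf,v6:inf,v7:inf,v8:17
step 3: dist = v0:inf,v1:31,v2:0,v3:27,v4:inf,v5:inf,v6:inf,v7:inf,v8:17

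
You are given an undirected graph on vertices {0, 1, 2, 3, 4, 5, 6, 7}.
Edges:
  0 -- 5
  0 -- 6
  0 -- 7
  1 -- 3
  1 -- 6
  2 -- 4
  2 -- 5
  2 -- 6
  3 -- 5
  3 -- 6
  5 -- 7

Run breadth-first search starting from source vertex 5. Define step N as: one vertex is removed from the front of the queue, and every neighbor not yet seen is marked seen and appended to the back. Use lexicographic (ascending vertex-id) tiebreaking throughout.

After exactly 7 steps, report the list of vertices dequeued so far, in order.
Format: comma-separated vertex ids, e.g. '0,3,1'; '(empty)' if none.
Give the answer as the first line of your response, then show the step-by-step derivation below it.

5,0,2,3,7,6,4

step 1: dequeue 5; queue=[0,2,3,7]; order=5
step 2: dequeue 0; queue=[2,3,7,6]; order=5,0
step 3: dequeue 2; queue=[3,7,6,4]; order=5,0,2
step 4: dequeue 3; queue=[7,6,4,1]; order=5,0,2,3
step 5: dequeue 7; queue=[6,4,1]; order=5,0,2,3,7
step 6: dequeue 6; queue=[4,1]; order=5,0,2,3,7,6
step 7: dequeue 4; queue=[1]; order=5,0,2,3,7,6,4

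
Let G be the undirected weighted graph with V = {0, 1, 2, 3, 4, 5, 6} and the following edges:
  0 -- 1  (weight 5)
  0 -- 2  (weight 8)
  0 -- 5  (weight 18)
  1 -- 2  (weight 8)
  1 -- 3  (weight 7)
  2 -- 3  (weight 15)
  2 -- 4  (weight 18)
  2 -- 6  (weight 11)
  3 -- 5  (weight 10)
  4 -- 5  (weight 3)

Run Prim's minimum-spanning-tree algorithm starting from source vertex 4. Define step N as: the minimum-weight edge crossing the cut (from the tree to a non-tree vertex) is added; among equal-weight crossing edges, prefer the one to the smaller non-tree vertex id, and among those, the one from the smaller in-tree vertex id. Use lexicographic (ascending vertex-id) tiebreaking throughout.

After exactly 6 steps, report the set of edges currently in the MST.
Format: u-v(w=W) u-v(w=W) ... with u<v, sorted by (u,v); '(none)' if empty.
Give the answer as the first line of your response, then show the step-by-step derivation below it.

0-1(w=5) 0-2(w=8) 1-3(w=7) 2-6(w=11) 3-5(w=10) 4-5(w=3)

step 1: add edge 4-5 (w=3); MST = {4-5(w=3)}
step 2: add edge 3-5 (w=10); MST = {3-5(w=10) 4-5(w=3)}
step 3: add edge 1-3 (w=7); MST = {1-3(w=7) 3-5(w=10) 4-5(w=3)}
step 4: add edge 0-1 (w=5); MST = {0-1(w=5) 1-3(w=7) 3-5(w=10) 4-5(w=3)}
step 5: add edge 0-2 (w=8); MST = {0-1(w=5) 0-2(w=8) 1-3(w=7) 3-5(w=10) 4-5(w=3)}
step 6: add edge 2-6 (w=11); MST = {0-1(w=5) 0-2(w=8) 1-3(w=7) 2-6(w=11) 3-5(w=10) 4-5(w=3)}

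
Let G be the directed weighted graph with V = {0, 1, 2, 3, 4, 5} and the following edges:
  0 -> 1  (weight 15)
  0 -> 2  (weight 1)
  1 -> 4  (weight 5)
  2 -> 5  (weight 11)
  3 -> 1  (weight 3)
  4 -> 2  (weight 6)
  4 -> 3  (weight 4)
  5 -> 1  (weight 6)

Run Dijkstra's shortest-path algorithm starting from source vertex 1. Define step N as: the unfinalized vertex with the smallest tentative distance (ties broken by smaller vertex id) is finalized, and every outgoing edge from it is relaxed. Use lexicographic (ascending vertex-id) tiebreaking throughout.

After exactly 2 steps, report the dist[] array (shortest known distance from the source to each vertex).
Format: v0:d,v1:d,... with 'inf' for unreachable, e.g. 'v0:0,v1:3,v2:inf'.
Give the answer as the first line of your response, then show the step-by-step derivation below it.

v0:inf,v1:0,v2:11,v3:9,v4:5,v5:inf

step 1: dist = v0:inf,v1:0,v2:inf,v3:inf,v4:5,v5:inf
step 2: dist = v0:inf,v1:0,v2:11,v3:9,v4:5,v5:inf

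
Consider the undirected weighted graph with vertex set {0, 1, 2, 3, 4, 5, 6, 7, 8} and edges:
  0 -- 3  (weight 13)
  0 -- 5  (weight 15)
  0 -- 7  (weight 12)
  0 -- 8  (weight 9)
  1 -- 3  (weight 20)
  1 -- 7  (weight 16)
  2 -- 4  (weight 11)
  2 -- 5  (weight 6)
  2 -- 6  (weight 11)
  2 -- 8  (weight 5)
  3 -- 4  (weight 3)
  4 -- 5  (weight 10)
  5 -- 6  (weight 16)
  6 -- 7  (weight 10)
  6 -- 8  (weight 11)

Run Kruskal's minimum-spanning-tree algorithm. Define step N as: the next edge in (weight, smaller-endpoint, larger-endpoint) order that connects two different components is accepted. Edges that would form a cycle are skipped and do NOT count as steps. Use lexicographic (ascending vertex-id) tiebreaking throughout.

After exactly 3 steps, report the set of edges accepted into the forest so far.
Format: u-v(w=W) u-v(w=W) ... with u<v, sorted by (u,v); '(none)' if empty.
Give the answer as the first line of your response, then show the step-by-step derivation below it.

2-5(w=6) 2-8(w=5) 3-4(w=3)

step 1: add edge 3-4 (w=3); MST = {3-4(w=3)}
step 2: add edge 2-8 (w=5); MST = {2-8(w=5) 3-4(w=3)}
step 3: add edge 2-5 (w=6); MST = {2-5(w=6) 2-8(w=5) 3-4(w=3)}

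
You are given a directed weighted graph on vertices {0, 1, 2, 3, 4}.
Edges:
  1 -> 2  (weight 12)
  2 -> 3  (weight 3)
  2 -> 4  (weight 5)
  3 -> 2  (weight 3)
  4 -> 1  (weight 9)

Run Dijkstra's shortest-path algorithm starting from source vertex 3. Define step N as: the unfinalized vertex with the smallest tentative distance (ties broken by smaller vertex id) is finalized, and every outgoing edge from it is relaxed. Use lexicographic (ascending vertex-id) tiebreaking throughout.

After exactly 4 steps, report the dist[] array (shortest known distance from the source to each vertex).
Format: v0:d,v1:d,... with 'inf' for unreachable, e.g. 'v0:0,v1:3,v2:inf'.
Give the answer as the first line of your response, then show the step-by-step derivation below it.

v0:inf,v1:17,v2:3,v3:0,v4:8

step 1: dist = v0:inf,v1:inf,v2:3,v3:0,v4:inf
step 2: dist = v0:inf,v1:inf,v2:3,v3:0,v4:8
step 3: dist = v0:inf,v1:17,v2:3,v3:0,v4:8
step 4: dist = v0:inf,v1:17,v2:3,v3:0,v4:8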